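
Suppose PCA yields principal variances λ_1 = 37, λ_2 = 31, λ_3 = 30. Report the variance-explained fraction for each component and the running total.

Step 1 — total variance = trace(Sigma) = Σ λ_i = 37 + 31 + 30 = 98.

Step 2 — fraction explained by component i = λ_i / Σ λ:
  PC1: 37/98 = 0.3776
  PC2: 31/98 = 0.3163
  PC3: 30/98 = 0.3061

Step 3 — cumulative fraction after k components = (λ_1 + ... + λ_k) / Σ λ:
  k = 1: 37/98 = 0.3776
  k = 2: (37 + 31)/98 = 68/98 = 0.6939
  k = 3: (37 + 31 + 30)/98 = 98/98 = 1

Summary (fraction, with percent):

explained: PC1 0.3776 (37.76%), PC2 0.3163 (31.63%), PC3 0.3061 (30.61%);  cumulative: 0.3776, 0.6939, 1


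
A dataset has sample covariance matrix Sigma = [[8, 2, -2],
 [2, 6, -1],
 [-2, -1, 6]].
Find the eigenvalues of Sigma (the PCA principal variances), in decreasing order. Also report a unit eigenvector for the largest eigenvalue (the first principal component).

Step 1 — characteristic polynomial p(λ) = det(λI - Sigma) = λ³ - tr·λ² + c_1·λ - det, where tr = trace, c_1 = sum of the principal 2×2 minors, det = det(Sigma):
  tr = 8 + 6 + 6 = 20,
  c_1 = (8·6 - (2)²) + (8·6 - (-2)²) + (6·6 - (-1)²) = 44 + 44 + 35 = 123,
  det = 8·(6·6 - (-1)²) - (2)·((2)·6 - (-1)·(-2)) + (-2)·((2)·(-1) - 6·(-2)) = 8·(35) - (2)·(10) + (-2)·(10) = 240.
  So p(λ) = λ³ - 20λ² + 123λ - 240.
Step 2 — look for an integer root (rational root theorem: any rational root is an integer divisor of 240). Testing λ = 5:
  p(5) = 125 - 500 + 615 - 240 = 0  ✓
  Dividing out (λ - 5): p(λ) = (λ - 5)(λ² - 15λ + 48).
Step 3 — remaining eigenvalues from the quadratic λ² - 15λ + 48 = 0:
  Δ = 15² - 4·48 = 225 - 192 = 33,  λ = (15 ± √33)/2 = (15 ± 5.7446)/2 ≈ 10.3723 or 4.6277.
  Sorted: λ_1 = 10.3723,  λ_2 = 5,  λ_3 = 4.6277  (check: sum = 20 = tr ✓).

Step 4 — unit eigenvector for λ_1 ≈ 10.3723: v spans the null space of (Sigma - λ_1 I), whose rows are
  r_1 = (-2.3723, 2, -2),  r_2 = (2, -4.3723, -1),  r_3 = (-2, -1, -4.3723).
  v is orthogonal to every row, so take v ∝ r_1 × r_2 = ((2)·(-1) - (-2)·(-4.3723), (-2)·(2) - (-2.3723)·(-1), (-2.3723)·(-4.3723) - (2)·(2)) ≈ (-10.7446, -6.3723, 6.3723).
  Rescale (multiply by -1 so the first nonzero entry is positive): u = (10.7446, 6.3723, -6.3723).
  ||u|| = √((10.7446)² + (6.3723)² + (-6.3723)²) = √(196.6576) ≈ 14.0235,  v_1 = u/||u|| ≈ (0.7662, 0.4544, -0.4544) (||v_1|| = 1).

λ_1 = 10.3723,  λ_2 = 5,  λ_3 = 4.6277;  v_1 ≈ (0.7662, 0.4544, -0.4544)


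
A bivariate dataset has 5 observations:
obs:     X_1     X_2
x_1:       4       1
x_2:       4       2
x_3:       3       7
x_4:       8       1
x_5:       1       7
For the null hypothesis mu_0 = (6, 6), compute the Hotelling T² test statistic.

Step 1 — sample mean vector:
  mean(X_1) = (4 + 4 + 3 + 8 + 1) / 5 = 20/5 = 4
  mean(X_2) = (1 + 2 + 7 + 1 + 7) / 5 = 18/5 = 3.6
  x̄ = (4, 3.6),  deviation x̄ - mu_0 = (4, 3.6) - (6, 6) = (-2, -2.4).

Step 2 — sample covariance matrix, S[i,j] = (1/(n-1)) · Σ_k (x_{k,i} - mean_i) · (x_{k,j} - mean_j), divisor n-1 = 4:
  S[X_1,X_1] = ((0)·(0) + (0)·(0) + (-1)·(-1) + (4)·(4) + (-3)·(-3)) / 4 = 26/4 = 6.5
  S[X_1,X_2] = ((0)·(-2.6) + (0)·(-1.6) + (-1)·(3.4) + (4)·(-2.6) + (-3)·(3.4)) / 4 = -24/4 = -6
  S[X_2,X_2] = ((-2.6)·(-2.6) + (-1.6)·(-1.6) + (3.4)·(3.4) + (-2.6)·(-2.6) + (3.4)·(3.4)) / 4 = 39.2/4 = 9.8
  S = [[6.5, -6],
 [-6, 9.8]].

Step 3 — invert S. det(S) = 6.5·9.8 - (-6)² = 27.7.
  S^{-1} = (1/det) · [[d, -b], [-b, a]] = [[0.3538, 0.2166],
 [0.2166, 0.2347]].

Step 4 — quadratic form (x̄ - mu_0)^T · S^{-1} · (x̄ - mu_0):
  S^{-1} · (x̄ - mu_0) = (-1.2274, -0.9964),
  (x̄ - mu_0)^T · [...] = (-2)·(-1.2274) + (-2.4)·(-0.9964) = 4.8462.

Step 5 — scale by n: T² = 5 · 4.8462 = 24.231.

T² ≈ 24.231


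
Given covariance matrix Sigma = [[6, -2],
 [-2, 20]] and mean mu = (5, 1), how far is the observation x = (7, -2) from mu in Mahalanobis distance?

Step 1 — centre the observation: (x - mu) = (2, -3).

Step 2 — invert Sigma. det(Sigma) = 6·20 - (-2)² = 116.
  Sigma^{-1} = (1/det) · [[d, -b], [-b, a]] = [[0.1724, 0.0172],
 [0.0172, 0.0517]].

Step 3 — form the quadratic (x - mu)^T · Sigma^{-1} · (x - mu):
  Sigma^{-1} · (x - mu) = (0.2931, -0.1207).
  (x - mu)^T · [Sigma^{-1} · (x - mu)] = (2)·(0.2931) + (-3)·(-0.1207) = 0.9483.

Step 4 — take square root: d = √(0.9483) ≈ 0.9738.

d(x, mu) = √(0.9483) ≈ 0.9738


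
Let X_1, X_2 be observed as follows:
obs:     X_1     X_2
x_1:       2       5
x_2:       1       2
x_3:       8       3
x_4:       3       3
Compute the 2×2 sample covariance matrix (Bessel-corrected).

Step 1 — column means:
  mean(X_1) = (2 + 1 + 8 + 3) / 4 = 14/4 = 3.5
  mean(X_2) = (5 + 2 + 3 + 3) / 4 = 13/4 = 3.25

Step 2 — sample covariance S[i,j] = (1/(n-1)) · Σ_k (x_{k,i} - mean_i) · (x_{k,j} - mean_j), with n-1 = 3.
  S[X_1,X_1] = ((-1.5)·(-1.5) + (-2.5)·(-2.5) + (4.5)·(4.5) + (-0.5)·(-0.5)) / 3 = 29/3 = 9.6667
  S[X_1,X_2] = ((-1.5)·(1.75) + (-2.5)·(-1.25) + (4.5)·(-0.25) + (-0.5)·(-0.25)) / 3 = -0.5/3 = -0.1667
  S[X_2,X_2] = ((1.75)·(1.75) + (-1.25)·(-1.25) + (-0.25)·(-0.25) + (-0.25)·(-0.25)) / 3 = 4.75/3 = 1.5833

S is symmetric (S[j,i] = S[i,j]). Assembling:

S = [[9.6667, -0.1667],
 [-0.1667, 1.5833]]


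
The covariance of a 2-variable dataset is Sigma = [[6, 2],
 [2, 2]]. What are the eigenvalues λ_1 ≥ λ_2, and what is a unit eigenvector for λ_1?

Step 1 — characteristic polynomial of 2×2 Sigma:
  det(Sigma - λI) = λ² - trace · λ + det = 0.
  trace = 6 + 2 = 8, det = 6·2 - (2)² = 8.
Step 2 — discriminant:
  Δ = trace² - 4·det = 64 - 32 = 32.
Step 3 — eigenvalues:
  λ = (trace ± √Δ)/2 = (8 ± 5.6569)/2,
  λ_1 = 6.8284,  λ_2 = 1.1716.

Step 4 — unit eigenvector for λ_1: solve (Sigma - λ_1 I)v = 0. First row:
  (6 - 6.8284)·v_x + (2)·v_y = 0, i.e. (-0.8284)·v_x + (2)·v_y = 0,
  so v ∝ (b, λ_1 - a) = (2, 0.8284) = u.
  ||u|| = √((2)² + (0.8284)²) = √(4.6863) ≈ 2.1648,
  v_1 = u/||u|| ≈ (0.9239, 0.3827) (||v_1|| = 1).

λ_1 = 6.8284,  λ_2 = 1.1716;  v_1 ≈ (0.9239, 0.3827)


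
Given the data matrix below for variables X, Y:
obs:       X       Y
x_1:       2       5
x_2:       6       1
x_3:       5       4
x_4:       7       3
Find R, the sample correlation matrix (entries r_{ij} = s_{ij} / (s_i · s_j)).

Step 1 — column means:
  mean(X) = (2 + 6 + 5 + 7) / 4 = 20/4 = 5
  mean(Y) = (5 + 1 + 4 + 3) / 4 = 13/4 = 3.25

Step 2 — sample variances and covariances s[i,j] = (1/(n-1)) · Σ_k (x_{k,i} - mean_i) · (x_{k,j} - mean_j), with n-1 = 3:
  s[X,X] = ((-3)·(-3) + (1)·(1) + (0)·(0) + (2)·(2)) / 3 = 14/3 = 4.6667
  s[X,Y] = ((-3)·(1.75) + (1)·(-2.25) + (0)·(0.75) + (2)·(-0.25)) / 3 = -8/3 = -2.6667
  s[Y,Y] = ((1.75)·(1.75) + (-2.25)·(-2.25) + (0.75)·(0.75) + (-0.25)·(-0.25)) / 3 = 8.75/3 = 2.9167
  Sample standard deviations s_i = √(s[i,i]):
  s(X) = √(4.6667) = 2.1602
  s(Y) = √(2.9167) = 1.7078

Step 3 — r_{ij} = s_{ij} / (s_i · s_j):
  r[X,X] = 1 (diagonal).
  r[X,Y] = -2.6667 / (2.1602 · 1.7078) = -2.6667 / 3.6893 = -0.7228
  r[Y,Y] = 1 (diagonal).

R is symmetric with unit diagonal. Assembling:

R = [[1, -0.7228],
 [-0.7228, 1]]


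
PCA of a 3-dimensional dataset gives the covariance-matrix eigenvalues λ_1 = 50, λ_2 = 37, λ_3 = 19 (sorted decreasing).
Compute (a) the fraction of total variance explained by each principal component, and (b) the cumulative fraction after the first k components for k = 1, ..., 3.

Step 1 — total variance = trace(Sigma) = Σ λ_i = 50 + 37 + 19 = 106.

Step 2 — fraction explained by component i = λ_i / Σ λ:
  PC1: 50/106 = 0.4717
  PC2: 37/106 = 0.3491
  PC3: 19/106 = 0.1792

Step 3 — cumulative fraction after k components = (λ_1 + ... + λ_k) / Σ λ:
  k = 1: 50/106 = 0.4717
  k = 2: (50 + 37)/106 = 87/106 = 0.8208
  k = 3: (50 + 37 + 19)/106 = 106/106 = 1

Summary (fraction, with percent):

explained: PC1 0.4717 (47.17%), PC2 0.3491 (34.91%), PC3 0.1792 (17.92%);  cumulative: 0.4717, 0.8208, 1


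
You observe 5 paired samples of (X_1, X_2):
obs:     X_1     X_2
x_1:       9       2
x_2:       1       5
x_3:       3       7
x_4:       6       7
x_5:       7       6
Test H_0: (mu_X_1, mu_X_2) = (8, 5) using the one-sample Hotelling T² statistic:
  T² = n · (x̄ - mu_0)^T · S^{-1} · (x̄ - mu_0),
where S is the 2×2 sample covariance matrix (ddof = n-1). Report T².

Step 1 — sample mean vector:
  mean(X_1) = (9 + 1 + 3 + 6 + 7) / 5 = 26/5 = 5.2
  mean(X_2) = (2 + 5 + 7 + 7 + 6) / 5 = 27/5 = 5.4
  x̄ = (5.2, 5.4),  deviation x̄ - mu_0 = (5.2, 5.4) - (8, 5) = (-2.8, 0.4).

Step 2 — sample covariance matrix, S[i,j] = (1/(n-1)) · Σ_k (x_{k,i} - mean_i) · (x_{k,j} - mean_j), divisor n-1 = 4:
  S[X_1,X_1] = ((3.8)·(3.8) + (-4.2)·(-4.2) + (-2.2)·(-2.2) + (0.8)·(0.8) + (1.8)·(1.8)) / 4 = 40.8/4 = 10.2
  S[X_1,X_2] = ((3.8)·(-3.4) + (-4.2)·(-0.4) + (-2.2)·(1.6) + (0.8)·(1.6) + (1.8)·(0.6)) / 4 = -12.4/4 = -3.1
  S[X_2,X_2] = ((-3.4)·(-3.4) + (-0.4)·(-0.4) + (1.6)·(1.6) + (1.6)·(1.6) + (0.6)·(0.6)) / 4 = 17.2/4 = 4.3
  S = [[10.2, -3.1],
 [-3.1, 4.3]].

Step 3 — invert S. det(S) = 10.2·4.3 - (-3.1)² = 34.25.
  S^{-1} = (1/det) · [[d, -b], [-b, a]] = [[0.1255, 0.0905],
 [0.0905, 0.2978]].

Step 4 — quadratic form (x̄ - mu_0)^T · S^{-1} · (x̄ - mu_0):
  S^{-1} · (x̄ - mu_0) = (-0.3153, -0.1343),
  (x̄ - mu_0)^T · [...] = (-2.8)·(-0.3153) + (0.4)·(-0.1343) = 0.8292.

Step 5 — scale by n: T² = 5 · 0.8292 = 4.146.

T² ≈ 4.146


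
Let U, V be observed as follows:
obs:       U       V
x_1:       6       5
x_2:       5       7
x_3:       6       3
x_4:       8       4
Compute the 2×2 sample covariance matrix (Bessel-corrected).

Step 1 — column means:
  mean(U) = (6 + 5 + 6 + 8) / 4 = 25/4 = 6.25
  mean(V) = (5 + 7 + 3 + 4) / 4 = 19/4 = 4.75

Step 2 — sample covariance S[i,j] = (1/(n-1)) · Σ_k (x_{k,i} - mean_i) · (x_{k,j} - mean_j), with n-1 = 3.
  S[U,U] = ((-0.25)·(-0.25) + (-1.25)·(-1.25) + (-0.25)·(-0.25) + (1.75)·(1.75)) / 3 = 4.75/3 = 1.5833
  S[U,V] = ((-0.25)·(0.25) + (-1.25)·(2.25) + (-0.25)·(-1.75) + (1.75)·(-0.75)) / 3 = -3.75/3 = -1.25
  S[V,V] = ((0.25)·(0.25) + (2.25)·(2.25) + (-1.75)·(-1.75) + (-0.75)·(-0.75)) / 3 = 8.75/3 = 2.9167

S is symmetric (S[j,i] = S[i,j]). Assembling:

S = [[1.5833, -1.25],
 [-1.25, 2.9167]]


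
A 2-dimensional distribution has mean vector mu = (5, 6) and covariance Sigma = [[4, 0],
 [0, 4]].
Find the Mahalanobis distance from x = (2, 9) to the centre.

Step 1 — centre the observation: (x - mu) = (-3, 3).

Step 2 — invert Sigma. det(Sigma) = 4·4 - (0)² = 16.
  Sigma^{-1} = (1/det) · [[d, -b], [-b, a]] = [[0.25, 0],
 [0, 0.25]].

Step 3 — form the quadratic (x - mu)^T · Sigma^{-1} · (x - mu):
  Sigma^{-1} · (x - mu) = (-0.75, 0.75).
  (x - mu)^T · [Sigma^{-1} · (x - mu)] = (-3)·(-0.75) + (3)·(0.75) = 4.5.

Step 4 — take square root: d = √(4.5) ≈ 2.1213.

d(x, mu) = √(4.5) ≈ 2.1213


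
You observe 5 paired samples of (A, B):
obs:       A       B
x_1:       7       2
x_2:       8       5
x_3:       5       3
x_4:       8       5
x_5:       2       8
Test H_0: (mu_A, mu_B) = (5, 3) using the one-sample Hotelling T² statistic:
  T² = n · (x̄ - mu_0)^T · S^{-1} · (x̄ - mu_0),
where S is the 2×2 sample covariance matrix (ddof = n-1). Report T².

Step 1 — sample mean vector:
  mean(A) = (7 + 8 + 5 + 8 + 2) / 5 = 30/5 = 6
  mean(B) = (2 + 5 + 3 + 5 + 8) / 5 = 23/5 = 4.6
  x̄ = (6, 4.6),  deviation x̄ - mu_0 = (6, 4.6) - (5, 3) = (1, 1.6).

Step 2 — sample covariance matrix, S[i,j] = (1/(n-1)) · Σ_k (x_{k,i} - mean_i) · (x_{k,j} - mean_j), divisor n-1 = 4:
  S[A,A] = ((1)·(1) + (2)·(2) + (-1)·(-1) + (2)·(2) + (-4)·(-4)) / 4 = 26/4 = 6.5
  S[A,B] = ((1)·(-2.6) + (2)·(0.4) + (-1)·(-1.6) + (2)·(0.4) + (-4)·(3.4)) / 4 = -13/4 = -3.25
  S[B,B] = ((-2.6)·(-2.6) + (0.4)·(0.4) + (-1.6)·(-1.6) + (0.4)·(0.4) + (3.4)·(3.4)) / 4 = 21.2/4 = 5.3
  S = [[6.5, -3.25],
 [-3.25, 5.3]].

Step 3 — invert S. det(S) = 6.5·5.3 - (-3.25)² = 23.8875.
  S^{-1} = (1/det) · [[d, -b], [-b, a]] = [[0.2219, 0.1361],
 [0.1361, 0.2721]].

Step 4 — quadratic form (x̄ - mu_0)^T · S^{-1} · (x̄ - mu_0):
  S^{-1} · (x̄ - mu_0) = (0.4396, 0.5714),
  (x̄ - mu_0)^T · [...] = (1)·(0.4396) + (1.6)·(0.5714) = 1.3538.

Step 5 — scale by n: T² = 5 · 1.3538 = 6.7692.

T² ≈ 6.7692


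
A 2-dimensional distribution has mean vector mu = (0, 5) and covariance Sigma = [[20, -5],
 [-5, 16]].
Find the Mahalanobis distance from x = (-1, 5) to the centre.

Step 1 — centre the observation: (x - mu) = (-1, 0).

Step 2 — invert Sigma. det(Sigma) = 20·16 - (-5)² = 295.
  Sigma^{-1} = (1/det) · [[d, -b], [-b, a]] = [[0.0542, 0.0169],
 [0.0169, 0.0678]].

Step 3 — form the quadratic (x - mu)^T · Sigma^{-1} · (x - mu):
  Sigma^{-1} · (x - mu) = (-0.0542, -0.0169).
  (x - mu)^T · [Sigma^{-1} · (x - mu)] = (-1)·(-0.0542) + (0)·(-0.0169) = 0.0542.

Step 4 — take square root: d = √(0.0542) ≈ 0.2329.

d(x, mu) = √(0.0542) ≈ 0.2329


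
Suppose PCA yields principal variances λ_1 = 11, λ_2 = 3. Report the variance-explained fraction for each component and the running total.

Step 1 — total variance = trace(Sigma) = Σ λ_i = 11 + 3 = 14.

Step 2 — fraction explained by component i = λ_i / Σ λ:
  PC1: 11/14 = 0.7857
  PC2: 3/14 = 0.2143

Step 3 — cumulative fraction after k components = (λ_1 + ... + λ_k) / Σ λ:
  k = 1: 11/14 = 0.7857
  k = 2: (11 + 3)/14 = 14/14 = 1

Summary (fraction, with percent):

explained: PC1 0.7857 (78.57%), PC2 0.2143 (21.43%);  cumulative: 0.7857, 1


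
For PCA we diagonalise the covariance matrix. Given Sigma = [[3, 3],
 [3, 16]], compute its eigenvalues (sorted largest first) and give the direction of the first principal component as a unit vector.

Step 1 — characteristic polynomial of 2×2 Sigma:
  det(Sigma - λI) = λ² - trace · λ + det = 0.
  trace = 3 + 16 = 19, det = 3·16 - (3)² = 39.
Step 2 — discriminant:
  Δ = trace² - 4·det = 361 - 156 = 205.
Step 3 — eigenvalues:
  λ = (trace ± √Δ)/2 = (19 ± 14.3178)/2,
  λ_1 = 16.6589,  λ_2 = 2.3411.

Step 4 — unit eigenvector for λ_1: solve (Sigma - λ_1 I)v = 0. First row:
  (3 - 16.6589)·v_x + (3)·v_y = 0, i.e. (-13.6589)·v_x + (3)·v_y = 0,
  so v ∝ (b, λ_1 - a) = (3, 13.6589) = u.
  ||u|| = √((3)² + (13.6589)²) = √(195.5658) ≈ 13.9845,
  v_1 = u/||u|| ≈ (0.2145, 0.9767) (||v_1|| = 1).

λ_1 = 16.6589,  λ_2 = 2.3411;  v_1 ≈ (0.2145, 0.9767)


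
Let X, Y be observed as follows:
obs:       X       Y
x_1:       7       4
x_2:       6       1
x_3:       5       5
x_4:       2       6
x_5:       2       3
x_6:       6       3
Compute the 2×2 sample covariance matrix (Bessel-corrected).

Step 1 — column means:
  mean(X) = (7 + 6 + 5 + 2 + 2 + 6) / 6 = 28/6 = 4.6667
  mean(Y) = (4 + 1 + 5 + 6 + 3 + 3) / 6 = 22/6 = 3.6667

Step 2 — sample covariance S[i,j] = (1/(n-1)) · Σ_k (x_{k,i} - mean_i) · (x_{k,j} - mean_j), with n-1 = 5.
  S[X,X] = ((2.3333)·(2.3333) + (1.3333)·(1.3333) + (0.3333)·(0.3333) + (-2.6667)·(-2.6667) + (-2.6667)·(-2.6667) + (1.3333)·(1.3333)) / 5 = 23.3333/5 = 4.6667
  S[X,Y] = ((2.3333)·(0.3333) + (1.3333)·(-2.6667) + (0.3333)·(1.3333) + (-2.6667)·(2.3333) + (-2.6667)·(-0.6667) + (1.3333)·(-0.6667)) / 5 = -7.6667/5 = -1.5333
  S[Y,Y] = ((0.3333)·(0.3333) + (-2.6667)·(-2.6667) + (1.3333)·(1.3333) + (2.3333)·(2.3333) + (-0.6667)·(-0.6667) + (-0.6667)·(-0.6667)) / 5 = 15.3333/5 = 3.0667

S is symmetric (S[j,i] = S[i,j]). Assembling:

S = [[4.6667, -1.5333],
 [-1.5333, 3.0667]]


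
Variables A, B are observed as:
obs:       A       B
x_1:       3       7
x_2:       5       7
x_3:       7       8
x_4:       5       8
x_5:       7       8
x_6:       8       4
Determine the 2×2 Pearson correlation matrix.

Step 1 — column means:
  mean(A) = (3 + 5 + 7 + 5 + 7 + 8) / 6 = 35/6 = 5.8333
  mean(B) = (7 + 7 + 8 + 8 + 8 + 4) / 6 = 42/6 = 7

Step 2 — sample variances and covariances s[i,j] = (1/(n-1)) · Σ_k (x_{k,i} - mean_i) · (x_{k,j} - mean_j), with n-1 = 5:
  s[A,A] = ((-2.8333)·(-2.8333) + (-0.8333)·(-0.8333) + (1.1667)·(1.1667) + (-0.8333)·(-0.8333) + (1.1667)·(1.1667) + (2.1667)·(2.1667)) / 5 = 16.8333/5 = 3.3667
  s[A,B] = ((-2.8333)·(0) + (-0.8333)·(0) + (1.1667)·(1) + (-0.8333)·(1) + (1.1667)·(1) + (2.1667)·(-3)) / 5 = -5/5 = -1
  s[B,B] = ((0)·(0) + (0)·(0) + (1)·(1) + (1)·(1) + (1)·(1) + (-3)·(-3)) / 5 = 12/5 = 2.4
  Sample standard deviations s_i = √(s[i,i]):
  s(A) = √(3.3667) = 1.8348
  s(B) = √(2.4) = 1.5492

Step 3 — r_{ij} = s_{ij} / (s_i · s_j):
  r[A,A] = 1 (diagonal).
  r[A,B] = -1 / (1.8348 · 1.5492) = -1 / 2.8425 = -0.3518
  r[B,B] = 1 (diagonal).

R is symmetric with unit diagonal. Assembling:

R = [[1, -0.3518],
 [-0.3518, 1]]


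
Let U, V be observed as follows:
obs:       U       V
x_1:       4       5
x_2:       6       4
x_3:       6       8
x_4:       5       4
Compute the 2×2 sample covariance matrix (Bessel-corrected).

Step 1 — column means:
  mean(U) = (4 + 6 + 6 + 5) / 4 = 21/4 = 5.25
  mean(V) = (5 + 4 + 8 + 4) / 4 = 21/4 = 5.25

Step 2 — sample covariance S[i,j] = (1/(n-1)) · Σ_k (x_{k,i} - mean_i) · (x_{k,j} - mean_j), with n-1 = 3.
  S[U,U] = ((-1.25)·(-1.25) + (0.75)·(0.75) + (0.75)·(0.75) + (-0.25)·(-0.25)) / 3 = 2.75/3 = 0.9167
  S[U,V] = ((-1.25)·(-0.25) + (0.75)·(-1.25) + (0.75)·(2.75) + (-0.25)·(-1.25)) / 3 = 1.75/3 = 0.5833
  S[V,V] = ((-0.25)·(-0.25) + (-1.25)·(-1.25) + (2.75)·(2.75) + (-1.25)·(-1.25)) / 3 = 10.75/3 = 3.5833

S is symmetric (S[j,i] = S[i,j]). Assembling:

S = [[0.9167, 0.5833],
 [0.5833, 3.5833]]


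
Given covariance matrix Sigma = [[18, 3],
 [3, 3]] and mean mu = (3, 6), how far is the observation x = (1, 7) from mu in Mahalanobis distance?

Step 1 — centre the observation: (x - mu) = (-2, 1).

Step 2 — invert Sigma. det(Sigma) = 18·3 - (3)² = 45.
  Sigma^{-1} = (1/det) · [[d, -b], [-b, a]] = [[0.0667, -0.0667],
 [-0.0667, 0.4]].

Step 3 — form the quadratic (x - mu)^T · Sigma^{-1} · (x - mu):
  Sigma^{-1} · (x - mu) = (-0.2, 0.5333).
  (x - mu)^T · [Sigma^{-1} · (x - mu)] = (-2)·(-0.2) + (1)·(0.5333) = 0.9333.

Step 4 — take square root: d = √(0.9333) ≈ 0.9661.

d(x, mu) = √(0.9333) ≈ 0.9661


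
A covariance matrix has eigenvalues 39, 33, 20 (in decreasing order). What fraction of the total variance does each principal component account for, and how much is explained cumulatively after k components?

Step 1 — total variance = trace(Sigma) = Σ λ_i = 39 + 33 + 20 = 92.

Step 2 — fraction explained by component i = λ_i / Σ λ:
  PC1: 39/92 = 0.4239
  PC2: 33/92 = 0.3587
  PC3: 20/92 = 0.2174

Step 3 — cumulative fraction after k components = (λ_1 + ... + λ_k) / Σ λ:
  k = 1: 39/92 = 0.4239
  k = 2: (39 + 33)/92 = 72/92 = 0.7826
  k = 3: (39 + 33 + 20)/92 = 92/92 = 1

Summary (fraction, with percent):

explained: PC1 0.4239 (42.39%), PC2 0.3587 (35.87%), PC3 0.2174 (21.74%);  cumulative: 0.4239, 0.7826, 1


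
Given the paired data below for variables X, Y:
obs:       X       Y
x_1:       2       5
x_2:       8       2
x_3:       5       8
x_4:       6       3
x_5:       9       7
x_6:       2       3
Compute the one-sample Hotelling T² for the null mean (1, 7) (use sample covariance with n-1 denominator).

Step 1 — sample mean vector:
  mean(X) = (2 + 8 + 5 + 6 + 9 + 2) / 6 = 32/6 = 5.3333
  mean(Y) = (5 + 2 + 8 + 3 + 7 + 3) / 6 = 28/6 = 4.6667
  x̄ = (5.3333, 4.6667),  deviation x̄ - mu_0 = (5.3333, 4.6667) - (1, 7) = (4.3333, -2.3333).

Step 2 — sample covariance matrix, S[i,j] = (1/(n-1)) · Σ_k (x_{k,i} - mean_i) · (x_{k,j} - mean_j), divisor n-1 = 5:
  S[X,X] = ((-3.3333)·(-3.3333) + (2.6667)·(2.6667) + (-0.3333)·(-0.3333) + (0.6667)·(0.6667) + (3.6667)·(3.6667) + (-3.3333)·(-3.3333)) / 5 = 43.3333/5 = 8.6667
  S[X,Y] = ((-3.3333)·(0.3333) + (2.6667)·(-2.6667) + (-0.3333)·(3.3333) + (0.6667)·(-1.6667) + (3.6667)·(2.3333) + (-3.3333)·(-1.6667)) / 5 = 3.6667/5 = 0.7333
  S[Y,Y] = ((0.3333)·(0.3333) + (-2.6667)·(-2.6667) + (3.3333)·(3.3333) + (-1.6667)·(-1.6667) + (2.3333)·(2.3333) + (-1.6667)·(-1.6667)) / 5 = 29.3333/5 = 5.8667
  S = [[8.6667, 0.7333],
 [0.7333, 5.8667]].

Step 3 — invert S. det(S) = 8.6667·5.8667 - (0.7333)² = 50.3067.
  S^{-1} = (1/det) · [[d, -b], [-b, a]] = [[0.1166, -0.0146],
 [-0.0146, 0.1723]].

Step 4 — quadratic form (x̄ - mu_0)^T · S^{-1} · (x̄ - mu_0):
  S^{-1} · (x̄ - mu_0) = (0.5394, -0.4651),
  (x̄ - mu_0)^T · [...] = (4.3333)·(0.5394) + (-2.3333)·(-0.4651) = 3.4226.

Step 5 — scale by n: T² = 6 · 3.4226 = 20.5354.

T² ≈ 20.5354


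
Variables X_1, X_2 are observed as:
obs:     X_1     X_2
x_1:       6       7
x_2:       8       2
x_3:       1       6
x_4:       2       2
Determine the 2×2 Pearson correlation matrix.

Step 1 — column means:
  mean(X_1) = (6 + 8 + 1 + 2) / 4 = 17/4 = 4.25
  mean(X_2) = (7 + 2 + 6 + 2) / 4 = 17/4 = 4.25

Step 2 — sample variances and covariances s[i,j] = (1/(n-1)) · Σ_k (x_{k,i} - mean_i) · (x_{k,j} - mean_j), with n-1 = 3:
  s[X_1,X_1] = ((1.75)·(1.75) + (3.75)·(3.75) + (-3.25)·(-3.25) + (-2.25)·(-2.25)) / 3 = 32.75/3 = 10.9167
  s[X_1,X_2] = ((1.75)·(2.75) + (3.75)·(-2.25) + (-3.25)·(1.75) + (-2.25)·(-2.25)) / 3 = -4.25/3 = -1.4167
  s[X_2,X_2] = ((2.75)·(2.75) + (-2.25)·(-2.25) + (1.75)·(1.75) + (-2.25)·(-2.25)) / 3 = 20.75/3 = 6.9167
  Sample standard deviations s_i = √(s[i,i]):
  s(X_1) = √(10.9167) = 3.304
  s(X_2) = √(6.9167) = 2.63

Step 3 — r_{ij} = s_{ij} / (s_i · s_j):
  r[X_1,X_1] = 1 (diagonal).
  r[X_1,X_2] = -1.4167 / (3.304 · 2.63) = -1.4167 / 8.6895 = -0.163
  r[X_2,X_2] = 1 (diagonal).

R is symmetric with unit diagonal. Assembling:

R = [[1, -0.163],
 [-0.163, 1]]


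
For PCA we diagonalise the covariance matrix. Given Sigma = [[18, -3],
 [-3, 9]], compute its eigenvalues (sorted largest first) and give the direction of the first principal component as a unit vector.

Step 1 — characteristic polynomial of 2×2 Sigma:
  det(Sigma - λI) = λ² - trace · λ + det = 0.
  trace = 18 + 9 = 27, det = 18·9 - (-3)² = 153.
Step 2 — discriminant:
  Δ = trace² - 4·det = 729 - 612 = 117.
Step 3 — eigenvalues:
  λ = (trace ± √Δ)/2 = (27 ± 10.8167)/2,
  λ_1 = 18.9083,  λ_2 = 8.0917.

Step 4 — unit eigenvector for λ_1: solve (Sigma - λ_1 I)v = 0. First row:
  (18 - 18.9083)·v_x + (-3)·v_y = 0, i.e. (-0.9083)·v_x + (-3)·v_y = 0,
  so v ∝ (b, λ_1 - a) = (-3, 0.9083); multiply by -1 so the first entry is positive: u = (3, -0.9083).
  ||u|| = √((3)² + (-0.9083)²) = √(9.8251) ≈ 3.1345,
  v_1 = u/||u|| ≈ (0.9571, -0.2898) (||v_1|| = 1).

λ_1 = 18.9083,  λ_2 = 8.0917;  v_1 ≈ (0.9571, -0.2898)


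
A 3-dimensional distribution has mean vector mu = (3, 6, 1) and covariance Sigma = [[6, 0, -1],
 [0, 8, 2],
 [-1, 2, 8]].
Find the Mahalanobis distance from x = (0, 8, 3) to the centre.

Step 1 — centre the observation: (x - mu) = (-3, 2, 2).

Step 2 — invert Sigma (cofactor / det for 3×3, or solve directly):
  Sigma^{-1} = [[0.1705, -0.0057, 0.0227],
 [-0.0057, 0.1335, -0.0341],
 [0.0227, -0.0341, 0.1364]].

Step 3 — form the quadratic (x - mu)^T · Sigma^{-1} · (x - mu):
  Sigma^{-1} · (x - mu) = (-0.4773, 0.2159, 0.1364).
  (x - mu)^T · [Sigma^{-1} · (x - mu)] = (-3)·(-0.4773) + (2)·(0.2159) + (2)·(0.1364) = 2.1364.

Step 4 — take square root: d = √(2.1364) ≈ 1.4616.

d(x, mu) = √(2.1364) ≈ 1.4616


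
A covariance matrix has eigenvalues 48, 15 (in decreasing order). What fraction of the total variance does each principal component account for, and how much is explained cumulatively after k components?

Step 1 — total variance = trace(Sigma) = Σ λ_i = 48 + 15 = 63.

Step 2 — fraction explained by component i = λ_i / Σ λ:
  PC1: 48/63 = 0.7619
  PC2: 15/63 = 0.2381

Step 3 — cumulative fraction after k components = (λ_1 + ... + λ_k) / Σ λ:
  k = 1: 48/63 = 0.7619
  k = 2: (48 + 15)/63 = 63/63 = 1

Summary (fraction, with percent):

explained: PC1 0.7619 (76.19%), PC2 0.2381 (23.81%);  cumulative: 0.7619, 1


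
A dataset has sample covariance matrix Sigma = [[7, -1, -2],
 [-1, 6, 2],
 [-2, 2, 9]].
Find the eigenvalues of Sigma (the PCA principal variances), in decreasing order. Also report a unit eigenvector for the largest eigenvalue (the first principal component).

Step 1 — characteristic polynomial p(λ) = det(λI - Sigma) = λ³ - tr·λ² + c_1·λ - det, where tr = trace, c_1 = sum of the principal 2×2 minors, det = det(Sigma):
  tr = 7 + 6 + 9 = 22,
  c_1 = (7·6 - (-1)²) + (7·9 - (-2)²) + (6·9 - (2)²) = 41 + 59 + 50 = 150,
  det = 7·(6·9 - (2)²) - (-1)·((-1)·9 - (2)·(-2)) + (-2)·((-1)·(2) - 6·(-2)) = 7·(50) - (-1)·(-5) + (-2)·(10) = 325.
  So p(λ) = λ³ - 22λ² + 150λ - 325.
Step 2 — look for an integer root (rational root theorem: any rational root is an integer divisor of 325). Testing λ = 5:
  p(5) = 125 - 550 + 750 - 325 = 0  ✓
  Dividing out (λ - 5): p(λ) = (λ - 5)(λ² - 17λ + 65).
Step 3 — remaining eigenvalues from the quadratic λ² - 17λ + 65 = 0:
  Δ = 17² - 4·65 = 289 - 260 = 29,  λ = (17 ± √29)/2 = (17 ± 5.3852)/2 ≈ 11.1926 or 5.8074.
  Sorted: λ_1 = 11.1926,  λ_2 = 5.8074,  λ_3 = 5  (check: sum = 22 = tr ✓).

Step 4 — unit eigenvector for λ_1 ≈ 11.1926: v spans the null space of (Sigma - λ_1 I), whose rows are
  r_1 = (-4.1926, -1, -2),  r_2 = (-1, -5.1926, 2),  r_3 = (-2, 2, -2.1926).
  v is orthogonal to every row, so take v ∝ r_1 × r_2 = ((-1)·(2) - (-2)·(-5.1926), (-2)·(-1) - (-4.1926)·(2), (-4.1926)·(-5.1926) - (-1)·(-1)) ≈ (-12.3852, 10.3852, 20.7703).
  Rescale (multiply by -1 so the first nonzero entry is positive): u = (12.3852, -10.3852, -20.7703).
  ||u|| = √((12.3852)² + (-10.3852)² + (-20.7703)²) = √(692.6505) ≈ 26.3183,  v_1 = u/||u|| ≈ (0.4706, -0.3946, -0.7892) (||v_1|| = 1).

λ_1 = 11.1926,  λ_2 = 5.8074,  λ_3 = 5;  v_1 ≈ (0.4706, -0.3946, -0.7892)


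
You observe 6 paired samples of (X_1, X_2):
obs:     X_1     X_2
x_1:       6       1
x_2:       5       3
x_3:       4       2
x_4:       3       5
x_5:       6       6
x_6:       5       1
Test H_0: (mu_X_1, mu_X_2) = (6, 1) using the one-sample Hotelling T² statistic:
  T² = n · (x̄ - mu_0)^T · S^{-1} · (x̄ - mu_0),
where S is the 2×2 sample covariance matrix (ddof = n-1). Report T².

Step 1 — sample mean vector:
  mean(X_1) = (6 + 5 + 4 + 3 + 6 + 5) / 6 = 29/6 = 4.8333
  mean(X_2) = (1 + 3 + 2 + 5 + 6 + 1) / 6 = 18/6 = 3
  x̄ = (4.8333, 3),  deviation x̄ - mu_0 = (4.8333, 3) - (6, 1) = (-1.1667, 2).

Step 2 — sample covariance matrix, S[i,j] = (1/(n-1)) · Σ_k (x_{k,i} - mean_i) · (x_{k,j} - mean_j), divisor n-1 = 5:
  S[X_1,X_1] = ((1.1667)·(1.1667) + (0.1667)·(0.1667) + (-0.8333)·(-0.8333) + (-1.8333)·(-1.8333) + (1.1667)·(1.1667) + (0.1667)·(0.1667)) / 5 = 6.8333/5 = 1.3667
  S[X_1,X_2] = ((1.1667)·(-2) + (0.1667)·(0) + (-0.8333)·(-1) + (-1.8333)·(2) + (1.1667)·(3) + (0.1667)·(-2)) / 5 = -2/5 = -0.4
  S[X_2,X_2] = ((-2)·(-2) + (0)·(0) + (-1)·(-1) + (2)·(2) + (3)·(3) + (-2)·(-2)) / 5 = 22/5 = 4.4
  S = [[1.3667, -0.4],
 [-0.4, 4.4]].

Step 3 — invert S. det(S) = 1.3667·4.4 - (-0.4)² = 5.8533.
  S^{-1} = (1/det) · [[d, -b], [-b, a]] = [[0.7517, 0.0683],
 [0.0683, 0.2335]].

Step 4 — quadratic form (x̄ - mu_0)^T · S^{-1} · (x̄ - mu_0):
  S^{-1} · (x̄ - mu_0) = (-0.7403, 0.3872),
  (x̄ - mu_0)^T · [...] = (-1.1667)·(-0.7403) + (2)·(0.3872) = 1.6382.

Step 5 — scale by n: T² = 6 · 1.6382 = 9.8292.

T² ≈ 9.8292


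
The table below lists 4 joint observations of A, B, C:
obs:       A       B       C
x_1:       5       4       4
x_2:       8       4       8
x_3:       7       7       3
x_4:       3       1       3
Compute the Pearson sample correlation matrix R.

Step 1 — column means:
  mean(A) = (5 + 8 + 7 + 3) / 4 = 23/4 = 5.75
  mean(B) = (4 + 4 + 7 + 1) / 4 = 16/4 = 4
  mean(C) = (4 + 8 + 3 + 3) / 4 = 18/4 = 4.5

Step 2 — sample variances and covariances s[i,j] = (1/(n-1)) · Σ_k (x_{k,i} - mean_i) · (x_{k,j} - mean_j), with n-1 = 3:
  s[A,A] = ((-0.75)·(-0.75) + (2.25)·(2.25) + (1.25)·(1.25) + (-2.75)·(-2.75)) / 3 = 14.75/3 = 4.9167
  s[A,B] = ((-0.75)·(0) + (2.25)·(0) + (1.25)·(3) + (-2.75)·(-3)) / 3 = 12/3 = 4
  s[A,C] = ((-0.75)·(-0.5) + (2.25)·(3.5) + (1.25)·(-1.5) + (-2.75)·(-1.5)) / 3 = 10.5/3 = 3.5
  s[B,B] = ((0)·(0) + (0)·(0) + (3)·(3) + (-3)·(-3)) / 3 = 18/3 = 6
  s[B,C] = ((0)·(-0.5) + (0)·(3.5) + (3)·(-1.5) + (-3)·(-1.5)) / 3 = 0/3 = 0
  s[C,C] = ((-0.5)·(-0.5) + (3.5)·(3.5) + (-1.5)·(-1.5) + (-1.5)·(-1.5)) / 3 = 17/3 = 5.6667
  Sample standard deviations s_i = √(s[i,i]):
  s(A) = √(4.9167) = 2.2174
  s(B) = √(6) = 2.4495
  s(C) = √(5.6667) = 2.3805

Step 3 — r_{ij} = s_{ij} / (s_i · s_j):
  r[A,A] = 1 (diagonal).
  r[A,B] = 4 / (2.2174 · 2.4495) = 4 / 5.4314 = 0.7365
  r[A,C] = 3.5 / (2.2174 · 2.3805) = 3.5 / 5.2784 = 0.6631
  r[B,B] = 1 (diagonal).
  r[B,C] = 0 / (2.4495 · 2.3805) = 0 / 5.831 = 0
  r[C,C] = 1 (diagonal).

R is symmetric with unit diagonal. Assembling:

R = [[1, 0.7365, 0.6631],
 [0.7365, 1, 0],
 [0.6631, 0, 1]]


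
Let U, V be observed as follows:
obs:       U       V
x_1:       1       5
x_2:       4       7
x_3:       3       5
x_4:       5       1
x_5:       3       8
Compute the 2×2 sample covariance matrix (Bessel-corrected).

Step 1 — column means:
  mean(U) = (1 + 4 + 3 + 5 + 3) / 5 = 16/5 = 3.2
  mean(V) = (5 + 7 + 5 + 1 + 8) / 5 = 26/5 = 5.2

Step 2 — sample covariance S[i,j] = (1/(n-1)) · Σ_k (x_{k,i} - mean_i) · (x_{k,j} - mean_j), with n-1 = 4.
  S[U,U] = ((-2.2)·(-2.2) + (0.8)·(0.8) + (-0.2)·(-0.2) + (1.8)·(1.8) + (-0.2)·(-0.2)) / 4 = 8.8/4 = 2.2
  S[U,V] = ((-2.2)·(-0.2) + (0.8)·(1.8) + (-0.2)·(-0.2) + (1.8)·(-4.2) + (-0.2)·(2.8)) / 4 = -6.2/4 = -1.55
  S[V,V] = ((-0.2)·(-0.2) + (1.8)·(1.8) + (-0.2)·(-0.2) + (-4.2)·(-4.2) + (2.8)·(2.8)) / 4 = 28.8/4 = 7.2

S is symmetric (S[j,i] = S[i,j]). Assembling:

S = [[2.2, -1.55],
 [-1.55, 7.2]]


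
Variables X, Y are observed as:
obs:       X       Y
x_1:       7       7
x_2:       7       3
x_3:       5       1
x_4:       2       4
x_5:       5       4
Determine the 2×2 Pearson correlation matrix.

Step 1 — column means:
  mean(X) = (7 + 7 + 5 + 2 + 5) / 5 = 26/5 = 5.2
  mean(Y) = (7 + 3 + 1 + 4 + 4) / 5 = 19/5 = 3.8

Step 2 — sample variances and covariances s[i,j] = (1/(n-1)) · Σ_k (x_{k,i} - mean_i) · (x_{k,j} - mean_j), with n-1 = 4:
  s[X,X] = ((1.8)·(1.8) + (1.8)·(1.8) + (-0.2)·(-0.2) + (-3.2)·(-3.2) + (-0.2)·(-0.2)) / 4 = 16.8/4 = 4.2
  s[X,Y] = ((1.8)·(3.2) + (1.8)·(-0.8) + (-0.2)·(-2.8) + (-3.2)·(0.2) + (-0.2)·(0.2)) / 4 = 4.2/4 = 1.05
  s[Y,Y] = ((3.2)·(3.2) + (-0.8)·(-0.8) + (-2.8)·(-2.8) + (0.2)·(0.2) + (0.2)·(0.2)) / 4 = 18.8/4 = 4.7
  Sample standard deviations s_i = √(s[i,i]):
  s(X) = √(4.2) = 2.0494
  s(Y) = √(4.7) = 2.1679

Step 3 — r_{ij} = s_{ij} / (s_i · s_j):
  r[X,X] = 1 (diagonal).
  r[X,Y] = 1.05 / (2.0494 · 2.1679) = 1.05 / 4.443 = 0.2363
  r[Y,Y] = 1 (diagonal).

R is symmetric with unit diagonal. Assembling:

R = [[1, 0.2363],
 [0.2363, 1]]


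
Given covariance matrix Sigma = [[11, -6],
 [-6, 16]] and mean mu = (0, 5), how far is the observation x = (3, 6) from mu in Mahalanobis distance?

Step 1 — centre the observation: (x - mu) = (3, 1).

Step 2 — invert Sigma. det(Sigma) = 11·16 - (-6)² = 140.
  Sigma^{-1} = (1/det) · [[d, -b], [-b, a]] = [[0.1143, 0.0429],
 [0.0429, 0.0786]].

Step 3 — form the quadratic (x - mu)^T · Sigma^{-1} · (x - mu):
  Sigma^{-1} · (x - mu) = (0.3857, 0.2071).
  (x - mu)^T · [Sigma^{-1} · (x - mu)] = (3)·(0.3857) + (1)·(0.2071) = 1.3643.

Step 4 — take square root: d = √(1.3643) ≈ 1.168.

d(x, mu) = √(1.3643) ≈ 1.168


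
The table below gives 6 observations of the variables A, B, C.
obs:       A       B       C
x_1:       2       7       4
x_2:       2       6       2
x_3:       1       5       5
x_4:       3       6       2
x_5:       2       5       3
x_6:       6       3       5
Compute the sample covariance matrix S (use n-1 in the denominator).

Step 1 — column means:
  mean(A) = (2 + 2 + 1 + 3 + 2 + 6) / 6 = 16/6 = 2.6667
  mean(B) = (7 + 6 + 5 + 6 + 5 + 3) / 6 = 32/6 = 5.3333
  mean(C) = (4 + 2 + 5 + 2 + 3 + 5) / 6 = 21/6 = 3.5

Step 2 — sample covariance S[i,j] = (1/(n-1)) · Σ_k (x_{k,i} - mean_i) · (x_{k,j} - mean_j), with n-1 = 5.
  S[A,A] = ((-0.6667)·(-0.6667) + (-0.6667)·(-0.6667) + (-1.6667)·(-1.6667) + (0.3333)·(0.3333) + (-0.6667)·(-0.6667) + (3.3333)·(3.3333)) / 5 = 15.3333/5 = 3.0667
  S[A,B] = ((-0.6667)·(1.6667) + (-0.6667)·(0.6667) + (-1.6667)·(-0.3333) + (0.3333)·(0.6667) + (-0.6667)·(-0.3333) + (3.3333)·(-2.3333)) / 5 = -8.3333/5 = -1.6667
  S[A,C] = ((-0.6667)·(0.5) + (-0.6667)·(-1.5) + (-1.6667)·(1.5) + (0.3333)·(-1.5) + (-0.6667)·(-0.5) + (3.3333)·(1.5)) / 5 = 3/5 = 0.6
  S[B,B] = ((1.6667)·(1.6667) + (0.6667)·(0.6667) + (-0.3333)·(-0.3333) + (0.6667)·(0.6667) + (-0.3333)·(-0.3333) + (-2.3333)·(-2.3333)) / 5 = 9.3333/5 = 1.8667
  S[B,C] = ((1.6667)·(0.5) + (0.6667)·(-1.5) + (-0.3333)·(1.5) + (0.6667)·(-1.5) + (-0.3333)·(-0.5) + (-2.3333)·(1.5)) / 5 = -5/5 = -1
  S[C,C] = ((0.5)·(0.5) + (-1.5)·(-1.5) + (1.5)·(1.5) + (-1.5)·(-1.5) + (-0.5)·(-0.5) + (1.5)·(1.5)) / 5 = 9.5/5 = 1.9

S is symmetric (S[j,i] = S[i,j]). Assembling:

S = [[3.0667, -1.6667, 0.6],
 [-1.6667, 1.8667, -1],
 [0.6, -1, 1.9]]


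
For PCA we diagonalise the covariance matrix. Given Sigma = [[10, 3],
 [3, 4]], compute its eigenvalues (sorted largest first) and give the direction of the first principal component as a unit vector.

Step 1 — characteristic polynomial of 2×2 Sigma:
  det(Sigma - λI) = λ² - trace · λ + det = 0.
  trace = 10 + 4 = 14, det = 10·4 - (3)² = 31.
Step 2 — discriminant:
  Δ = trace² - 4·det = 196 - 124 = 72.
Step 3 — eigenvalues:
  λ = (trace ± √Δ)/2 = (14 ± 8.4853)/2,
  λ_1 = 11.2426,  λ_2 = 2.7574.

Step 4 — unit eigenvector for λ_1: solve (Sigma - λ_1 I)v = 0. First row:
  (10 - 11.2426)·v_x + (3)·v_y = 0, i.e. (-1.2426)·v_x + (3)·v_y = 0,
  so v ∝ (b, λ_1 - a) = (3, 1.2426) = u.
  ||u|| = √((3)² + (1.2426)²) = √(10.5442) ≈ 3.2472,
  v_1 = u/||u|| ≈ (0.9239, 0.3827) (||v_1|| = 1).

λ_1 = 11.2426,  λ_2 = 2.7574;  v_1 ≈ (0.9239, 0.3827)


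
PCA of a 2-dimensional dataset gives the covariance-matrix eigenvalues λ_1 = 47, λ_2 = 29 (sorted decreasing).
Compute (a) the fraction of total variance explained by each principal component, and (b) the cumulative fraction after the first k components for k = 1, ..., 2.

Step 1 — total variance = trace(Sigma) = Σ λ_i = 47 + 29 = 76.

Step 2 — fraction explained by component i = λ_i / Σ λ:
  PC1: 47/76 = 0.6184
  PC2: 29/76 = 0.3816

Step 3 — cumulative fraction after k components = (λ_1 + ... + λ_k) / Σ λ:
  k = 1: 47/76 = 0.6184
  k = 2: (47 + 29)/76 = 76/76 = 1

Summary (fraction, with percent):

explained: PC1 0.6184 (61.84%), PC2 0.3816 (38.16%);  cumulative: 0.6184, 1


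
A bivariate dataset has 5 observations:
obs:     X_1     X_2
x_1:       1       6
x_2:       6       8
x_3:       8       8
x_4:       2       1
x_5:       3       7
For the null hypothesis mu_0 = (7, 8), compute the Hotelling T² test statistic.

Step 1 — sample mean vector:
  mean(X_1) = (1 + 6 + 8 + 2 + 3) / 5 = 20/5 = 4
  mean(X_2) = (6 + 8 + 8 + 1 + 7) / 5 = 30/5 = 6
  x̄ = (4, 6),  deviation x̄ - mu_0 = (4, 6) - (7, 8) = (-3, -2).

Step 2 — sample covariance matrix, S[i,j] = (1/(n-1)) · Σ_k (x_{k,i} - mean_i) · (x_{k,j} - mean_j), divisor n-1 = 4:
  S[X_1,X_1] = ((-3)·(-3) + (2)·(2) + (4)·(4) + (-2)·(-2) + (-1)·(-1)) / 4 = 34/4 = 8.5
  S[X_1,X_2] = ((-3)·(0) + (2)·(2) + (4)·(2) + (-2)·(-5) + (-1)·(1)) / 4 = 21/4 = 5.25
  S[X_2,X_2] = ((0)·(0) + (2)·(2) + (2)·(2) + (-5)·(-5) + (1)·(1)) / 4 = 34/4 = 8.5
  S = [[8.5, 5.25],
 [5.25, 8.5]].

Step 3 — invert S. det(S) = 8.5·8.5 - (5.25)² = 44.6875.
  S^{-1} = (1/det) · [[d, -b], [-b, a]] = [[0.1902, -0.1175],
 [-0.1175, 0.1902]].

Step 4 — quadratic form (x̄ - mu_0)^T · S^{-1} · (x̄ - mu_0):
  S^{-1} · (x̄ - mu_0) = (-0.3357, -0.028),
  (x̄ - mu_0)^T · [...] = (-3)·(-0.3357) + (-2)·(-0.028) = 1.0629.

Step 5 — scale by n: T² = 5 · 1.0629 = 5.3147.

T² ≈ 5.3147


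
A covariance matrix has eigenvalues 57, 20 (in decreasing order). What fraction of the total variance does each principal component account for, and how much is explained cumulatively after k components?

Step 1 — total variance = trace(Sigma) = Σ λ_i = 57 + 20 = 77.

Step 2 — fraction explained by component i = λ_i / Σ λ:
  PC1: 57/77 = 0.7403
  PC2: 20/77 = 0.2597

Step 3 — cumulative fraction after k components = (λ_1 + ... + λ_k) / Σ λ:
  k = 1: 57/77 = 0.7403
  k = 2: (57 + 20)/77 = 77/77 = 1

Summary (fraction, with percent):

explained: PC1 0.7403 (74.03%), PC2 0.2597 (25.97%);  cumulative: 0.7403, 1


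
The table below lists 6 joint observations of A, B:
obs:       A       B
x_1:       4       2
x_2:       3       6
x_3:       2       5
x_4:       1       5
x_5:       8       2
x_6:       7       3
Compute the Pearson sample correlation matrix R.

Step 1 — column means:
  mean(A) = (4 + 3 + 2 + 1 + 8 + 7) / 6 = 25/6 = 4.1667
  mean(B) = (2 + 6 + 5 + 5 + 2 + 3) / 6 = 23/6 = 3.8333

Step 2 — sample variances and covariances s[i,j] = (1/(n-1)) · Σ_k (x_{k,i} - mean_i) · (x_{k,j} - mean_j), with n-1 = 5:
  s[A,A] = ((-0.1667)·(-0.1667) + (-1.1667)·(-1.1667) + (-2.1667)·(-2.1667) + (-3.1667)·(-3.1667) + (3.8333)·(3.8333) + (2.8333)·(2.8333)) / 5 = 38.8333/5 = 7.7667
  s[A,B] = ((-0.1667)·(-1.8333) + (-1.1667)·(2.1667) + (-2.1667)·(1.1667) + (-3.1667)·(1.1667) + (3.8333)·(-1.8333) + (2.8333)·(-0.8333)) / 5 = -17.8333/5 = -3.5667
  s[B,B] = ((-1.8333)·(-1.8333) + (2.1667)·(2.1667) + (1.1667)·(1.1667) + (1.1667)·(1.1667) + (-1.8333)·(-1.8333) + (-0.8333)·(-0.8333)) / 5 = 14.8333/5 = 2.9667
  Sample standard deviations s_i = √(s[i,i]):
  s(A) = √(7.7667) = 2.7869
  s(B) = √(2.9667) = 1.7224

Step 3 — r_{ij} = s_{ij} / (s_i · s_j):
  r[A,A] = 1 (diagonal).
  r[A,B] = -3.5667 / (2.7869 · 1.7224) = -3.5667 / 4.8001 = -0.743
  r[B,B] = 1 (diagonal).

R is symmetric with unit diagonal. Assembling:

R = [[1, -0.743],
 [-0.743, 1]]


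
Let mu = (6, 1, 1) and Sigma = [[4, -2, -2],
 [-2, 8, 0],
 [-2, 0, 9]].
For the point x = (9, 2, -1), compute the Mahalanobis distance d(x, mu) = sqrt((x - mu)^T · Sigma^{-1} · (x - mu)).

Step 1 — centre the observation: (x - mu) = (3, 1, -2).

Step 2 — invert Sigma (cofactor / det for 3×3, or solve directly):
  Sigma^{-1} = [[0.3273, 0.0818, 0.0727],
 [0.0818, 0.1455, 0.0182],
 [0.0727, 0.0182, 0.1273]].

Step 3 — form the quadratic (x - mu)^T · Sigma^{-1} · (x - mu):
  Sigma^{-1} · (x - mu) = (0.9182, 0.3545, -0.0182).
  (x - mu)^T · [Sigma^{-1} · (x - mu)] = (3)·(0.9182) + (1)·(0.3545) + (-2)·(-0.0182) = 3.1455.

Step 4 — take square root: d = √(3.1455) ≈ 1.7735.

d(x, mu) = √(3.1455) ≈ 1.7735


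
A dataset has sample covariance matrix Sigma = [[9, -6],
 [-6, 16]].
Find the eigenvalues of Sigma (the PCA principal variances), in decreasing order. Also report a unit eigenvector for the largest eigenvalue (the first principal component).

Step 1 — characteristic polynomial of 2×2 Sigma:
  det(Sigma - λI) = λ² - trace · λ + det = 0.
  trace = 9 + 16 = 25, det = 9·16 - (-6)² = 108.
Step 2 — discriminant:
  Δ = trace² - 4·det = 625 - 432 = 193.
Step 3 — eigenvalues:
  λ = (trace ± √Δ)/2 = (25 ± 13.8924)/2,
  λ_1 = 19.4462,  λ_2 = 5.5538.

Step 4 — unit eigenvector for λ_1: solve (Sigma - λ_1 I)v = 0. First row:
  (9 - 19.4462)·v_x + (-6)·v_y = 0, i.e. (-10.4462)·v_x + (-6)·v_y = 0,
  so v ∝ (b, λ_1 - a) = (-6, 10.4462); multiply by -1 so the first entry is positive: u = (6, -10.4462).
  ||u|| = √((6)² + (-10.4462)²) = √(145.1236) ≈ 12.0467,
  v_1 = u/||u|| ≈ (0.4981, -0.8671) (||v_1|| = 1).

λ_1 = 19.4462,  λ_2 = 5.5538;  v_1 ≈ (0.4981, -0.8671)
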